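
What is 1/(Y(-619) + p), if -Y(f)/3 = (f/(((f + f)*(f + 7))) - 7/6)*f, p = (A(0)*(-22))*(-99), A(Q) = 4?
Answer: 408/2669945 ≈ 0.00015281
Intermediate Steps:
p = 8712 (p = (4*(-22))*(-99) = -88*(-99) = 8712)
Y(f) = -3*f*(-7/6 + 1/(2*(7 + f))) (Y(f) = -3*(f/(((f + f)*(f + 7))) - 7/6)*f = -3*(f/(((2*f)*(7 + f))) - 7*⅙)*f = -3*(f/((2*f*(7 + f))) - 7/6)*f = -3*(f*(1/(2*f*(7 + f))) - 7/6)*f = -3*(1/(2*(7 + f)) - 7/6)*f = -3*(-7/6 + 1/(2*(7 + f)))*f = -3*f*(-7/6 + 1/(2*(7 + f))))
1/(Y(-619) + p) = 1/((½)*(-619)*(46 + 7*(-619))/(7 - 619) + 8712) = 1/((½)*(-619)*(46 - 4333)/(-612) + 8712) = 1/((½)*(-619)*(-1/612)*(-4287) + 8712) = 1/(-884551/408 + 8712) = 1/(2669945/408) = 408/2669945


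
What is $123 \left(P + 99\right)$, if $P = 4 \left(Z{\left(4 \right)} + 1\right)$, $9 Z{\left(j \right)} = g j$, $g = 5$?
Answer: $\frac{41287}{3} \approx 13762.0$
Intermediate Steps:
$Z{\left(j \right)} = \frac{5 j}{9}$
$P = \frac{116}{9}$ ($P = 4 \left(\frac{5}{9} \cdot 4 + 1\right) = 4 \left(\frac{20}{9} + 1\right) = 4 \cdot \frac{29}{9} = \frac{116}{9} \approx 12.889$)
$123 \left(P + 99\right) = 123 \left(\frac{116}{9} + 99\right) = 123 \cdot \frac{1007}{9} = \frac{41287}{3}$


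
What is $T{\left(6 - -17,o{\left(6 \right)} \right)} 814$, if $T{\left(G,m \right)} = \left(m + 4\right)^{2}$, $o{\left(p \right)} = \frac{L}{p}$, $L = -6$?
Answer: $7326$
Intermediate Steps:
$o{\left(p \right)} = - \frac{6}{p}$
$T{\left(G,m \right)} = \left(4 + m\right)^{2}$
$T{\left(6 - -17,o{\left(6 \right)} \right)} 814 = \left(4 - \frac{6}{6}\right)^{2} \cdot 814 = \left(4 - 1\right)^{2} \cdot 814 = 3^{2} \cdot 814 = 9 \cdot 814 = 7326$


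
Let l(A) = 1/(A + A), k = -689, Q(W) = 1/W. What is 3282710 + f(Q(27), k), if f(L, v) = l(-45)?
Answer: 295443899/90 ≈ 3.2827e+6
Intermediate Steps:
l(A) = 1/(2*A)
f(L, v) = -1/90 (f(L, v) = (1/2)/(-45) = (1/2)*(-1/45) = -1/90)
3282710 + f(Q(27), k) = 3282710 - 1/90 = 295443899/90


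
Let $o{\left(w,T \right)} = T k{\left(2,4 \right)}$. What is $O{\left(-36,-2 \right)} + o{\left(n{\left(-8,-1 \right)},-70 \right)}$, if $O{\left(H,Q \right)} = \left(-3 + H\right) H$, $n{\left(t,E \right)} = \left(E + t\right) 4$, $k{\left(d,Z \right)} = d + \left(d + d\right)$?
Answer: $984$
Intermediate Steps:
$k{\left(d,Z \right)} = 3 d$ ($k{\left(d,Z \right)} = d + 2 d = 3 d$)
$n{\left(t,E \right)} = 4 E + 4 t$
$O{\left(H,Q \right)} = H \left(-3 + H\right)$
$o{\left(w,T \right)} = 6 T$ ($o{\left(w,T \right)} = T 3 \cdot 2 = T 6 = 6 T$)
$O{\left(-36,-2 \right)} + o{\left(n{\left(-8,-1 \right)},-70 \right)} = - 36 \left(-3 - 36\right) + 6 \left(-70\right) = \left(-36\right) \left(-39\right) - 420 = 1404 - 420 = 984$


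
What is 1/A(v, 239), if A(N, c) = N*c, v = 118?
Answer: 1/28202 ≈ 3.5458e-5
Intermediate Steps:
1/A(v, 239) = 1/(118*239) = 1/28202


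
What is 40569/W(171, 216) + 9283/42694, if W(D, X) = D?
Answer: 577880093/2433558 ≈ 237.46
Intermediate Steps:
40569/W(171, 216) + 9283/42694 = 40569/171 + 9283/42694 = 40569*(1/171) + 9283*(1/42694) = 13523/57 + 9283/42694 = 577880093/2433558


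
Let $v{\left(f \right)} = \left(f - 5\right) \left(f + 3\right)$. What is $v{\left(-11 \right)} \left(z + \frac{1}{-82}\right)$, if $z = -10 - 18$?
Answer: $- \frac{147008}{41} \approx -3585.6$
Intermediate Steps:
$z = -28$ ($z = -10 - 18 = -28$)
$v{\left(f \right)} = \left(-5 + f\right) \left(3 + f\right)$
$v{\left(-11 \right)} \left(z + \frac{1}{-82}\right) = \left(-15 + \left(-11\right)^{2} - -22\right) \left(-28 + \frac{1}{-82}\right) = \left(-15 + 121 + 22\right) \left(-28 - \frac{1}{82}\right) = 128 \left(- \frac{2297}{82}\right) = - \frac{147008}{41}$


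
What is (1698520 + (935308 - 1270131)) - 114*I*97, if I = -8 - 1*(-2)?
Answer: 1430045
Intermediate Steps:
I = -6 (I = -8 + 2 = -6)
(1698520 + (935308 - 1270131)) - 114*I*97 = (1698520 + (935308 - 1270131)) - 114*(-6)*97 = (1698520 - 334823) + 684*97 = 1363697 + 66348 = 1430045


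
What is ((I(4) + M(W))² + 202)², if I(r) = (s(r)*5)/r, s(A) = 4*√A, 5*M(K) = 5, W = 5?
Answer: 104329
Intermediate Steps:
M(K) = 1 (M(K) = (⅕)*5 = 1)
I(r) = 20/√r (I(r) = ((4*√r)*5)/r = (20*√r)/r = 20/√r)
((I(4) + M(W))² + 202)² = ((20/√4 + 1)² + 202)² = ((20*(½) + 1)² + 202)² = ((10 + 1)² + 202)² = (11² + 202)² = (121 + 202)² = 323² = 104329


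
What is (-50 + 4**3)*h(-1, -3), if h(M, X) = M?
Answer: -14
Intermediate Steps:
(-50 + 4**3)*h(-1, -3) = (-50 + 4**3)*(-1) = (-50 + 64)*(-1) = 14*(-1) = -14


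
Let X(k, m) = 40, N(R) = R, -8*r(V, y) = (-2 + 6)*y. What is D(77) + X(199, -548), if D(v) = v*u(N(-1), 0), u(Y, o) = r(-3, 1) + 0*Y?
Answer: 3/2 ≈ 1.5000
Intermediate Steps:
r(V, y) = -y/2 (r(V, y) = -(-2 + 6)*y/8 = -y/2)
u(Y, o) = -½ (u(Y, o) = -½*1 + 0*Y = -½ + 0 = -½)
D(v) = -v/2 (D(v) = v*(-½) = -v/2)
D(77) + X(199, -548) = -½*77 + 40 = -77/2 + 40 = 3/2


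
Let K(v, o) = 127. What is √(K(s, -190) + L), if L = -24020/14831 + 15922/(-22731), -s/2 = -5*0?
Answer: √14170155947701379445/337123461 ≈ 11.166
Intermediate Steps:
s = 0 (s = -(-10)*0 = -2*0 = 0)
L = -782137802/337123461 (L = -24020*1/14831 + 15922*(-1/22731) = -24020/14831 - 15922/22731 = -782137802/337123461 ≈ -2.3200)
√(K(s, -190) + L) = √(127 - 782137802/337123461) = √(42032541745/337123461) = √14170155947701379445/337123461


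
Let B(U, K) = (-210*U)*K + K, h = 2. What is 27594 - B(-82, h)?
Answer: -6848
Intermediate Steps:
B(U, K) = K - 210*K*U (B(U, K) = -210*K*U + K = K - 210*K*U)
27594 - B(-82, h) = 27594 - 2*(1 - 210*(-82)) = 27594 - 2*(1 + 17220) = 27594 - 2*17221 = 27594 - 1*34442 = 27594 - 34442 = -6848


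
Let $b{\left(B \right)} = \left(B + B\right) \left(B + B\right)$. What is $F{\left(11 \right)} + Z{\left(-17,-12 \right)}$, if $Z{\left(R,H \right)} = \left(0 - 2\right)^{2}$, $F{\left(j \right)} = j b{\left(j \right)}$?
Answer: $5328$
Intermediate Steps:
$b{\left(B \right)} = 4 B^{2}$ ($b{\left(B \right)} = 2 B 2 B = 4 B^{2}$)
$F{\left(j \right)} = 4 j^{3}$ ($F{\left(j \right)} = j 4 j^{2} = 4 j^{3}$)
$Z{\left(R,H \right)} = 4$ ($Z{\left(R,H \right)} = \left(-2\right)^{2} = 4$)
$F{\left(11 \right)} + Z{\left(-17,-12 \right)} = 4 \cdot 11^{3} + 4 = 4 \cdot 1331 + 4 = 5324 + 4 = 5328$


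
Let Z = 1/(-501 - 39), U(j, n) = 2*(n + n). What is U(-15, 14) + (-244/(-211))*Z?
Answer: 1595099/28485 ≈ 55.998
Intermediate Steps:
U(j, n) = 4*n (U(j, n) = 2*(2*n) = 4*n)
Z = -1/540 (Z = 1/(-540) = -1/540 ≈ -0.0018519)
U(-15, 14) + (-244/(-211))*Z = 4*14 - 244/(-211)*(-1/540) = 56 - 244*(-1/211)*(-1/540) = 56 + (244/211)*(-1/540) = 56 - 61/28485 = 1595099/28485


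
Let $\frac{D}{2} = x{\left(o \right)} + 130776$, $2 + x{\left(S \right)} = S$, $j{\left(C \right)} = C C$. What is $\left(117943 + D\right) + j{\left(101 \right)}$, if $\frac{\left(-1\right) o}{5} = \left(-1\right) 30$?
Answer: $389992$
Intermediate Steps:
$o = 150$ ($o = - 5 \left(\left(-1\right) 30\right) = \left(-5\right) \left(-30\right) = 150$)
$j{\left(C \right)} = C^{2}$
$x{\left(S \right)} = -2 + S$
$D = 261848$ ($D = 2 \left(\left(-2 + 150\right) + 130776\right) = 2 \left(148 + 130776\right) = 2 \cdot 130924 = 261848$)
$\left(117943 + D\right) + j{\left(101 \right)} = \left(117943 + 261848\right) + 101^{2} = 379791 + 10201 = 389992$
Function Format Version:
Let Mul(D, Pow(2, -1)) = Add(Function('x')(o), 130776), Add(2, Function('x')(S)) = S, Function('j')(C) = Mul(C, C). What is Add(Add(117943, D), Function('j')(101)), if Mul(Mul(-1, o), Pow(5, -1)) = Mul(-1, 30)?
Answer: 389992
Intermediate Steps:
o = 150 (o = Mul(-5, Mul(-1, 30)) = Mul(-5, -30) = 150)
Function('j')(C) = Pow(C, 2)
Function('x')(S) = Add(-2, S)
D = 261848 (D = Mul(2, Add(Add(-2, 150), 130776)) = Mul(2, Add(148, 130776)) = Mul(2, 130924) = 261848)
Add(Add(117943, D), Function('j')(101)) = Add(Add(117943, 261848), Pow(101, 2)) = Add(379791, 10201) = 389992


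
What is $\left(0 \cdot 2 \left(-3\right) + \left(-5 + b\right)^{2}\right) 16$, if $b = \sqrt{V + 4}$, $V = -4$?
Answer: $400$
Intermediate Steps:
$b = 0$ ($b = \sqrt{-4 + 4} = \sqrt{0} = 0$)
$\left(0 \cdot 2 \left(-3\right) + \left(-5 + b\right)^{2}\right) 16 = \left(0 \cdot 2 \left(-3\right) + \left(-5 + 0\right)^{2}\right) 16 = \left(0 \left(-3\right) + \left(-5\right)^{2}\right) 16 = \left(0 + 25\right) 16 = 25 \cdot 16 = 400$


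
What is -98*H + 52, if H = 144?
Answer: -14060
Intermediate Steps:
-98*H + 52 = -98*144 + 52 = -14112 + 52 = -14060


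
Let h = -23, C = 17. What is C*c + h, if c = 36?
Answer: 589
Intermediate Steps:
C*c + h = 17*36 - 23 = 612 - 23 = 589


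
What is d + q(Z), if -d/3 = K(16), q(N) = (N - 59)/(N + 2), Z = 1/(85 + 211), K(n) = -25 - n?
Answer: 55476/593 ≈ 93.551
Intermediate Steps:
Z = 1/296 ≈ 0.0033784
q(N) = (-59 + N)/(2 + N)
d = 123 (d = -3*(-25 - 1*16) = -3*(-25 - 16) = -3*(-41) = 123)
d + q(Z) = 123 + (-59 + 1/296)/(2 + 1/296) = 123 - 17463/296/(593/296) = 123 + (296/593)*(-17463/296) = 123 - 17463/593 = 55476/593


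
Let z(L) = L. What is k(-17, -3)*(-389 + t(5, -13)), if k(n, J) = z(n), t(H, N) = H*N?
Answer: 7718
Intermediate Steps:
k(n, J) = n
k(-17, -3)*(-389 + t(5, -13)) = -17*(-389 + 5*(-13)) = -17*(-389 - 65) = -17*(-454) = 7718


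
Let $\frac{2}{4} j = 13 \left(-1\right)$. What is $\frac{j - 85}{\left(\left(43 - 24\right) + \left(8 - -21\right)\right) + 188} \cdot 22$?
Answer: $- \frac{1221}{118} \approx -10.347$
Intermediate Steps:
$j = -26$ ($j = 2 \cdot 13 \left(-1\right) = 2 \left(-13\right) = -26$)
$\frac{j - 85}{\left(\left(43 - 24\right) + \left(8 - -21\right)\right) + 188} \cdot 22 = \frac{-26 - 85}{\left(\left(43 - 24\right) + \left(8 - -21\right)\right) + 188} \cdot 22 = - \frac{111}{\left(19 + \left(8 + 21\right)\right) + 188} \cdot 22 = - \frac{111}{\left(19 + 29\right) + 188} \cdot 22 = - \frac{111}{48 + 188} \cdot 22 = - \frac{111}{236} \cdot 22 = \left(-111\right) \frac{1}{236} \cdot 22 = \left(- \frac{111}{236}\right) 22 = - \frac{1221}{118}$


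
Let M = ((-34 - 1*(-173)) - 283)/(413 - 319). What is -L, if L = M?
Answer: 72/47 ≈ 1.5319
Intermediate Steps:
M = -72/47 (M = ((-34 + 173) - 283)/94 = (139 - 283)*(1/94) = -144*1/94 = -72/47 ≈ -1.5319)
L = -72/47 ≈ -1.5319
-L = -1*(-72/47) = 72/47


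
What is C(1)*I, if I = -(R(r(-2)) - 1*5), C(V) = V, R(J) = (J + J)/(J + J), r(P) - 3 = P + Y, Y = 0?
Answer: 4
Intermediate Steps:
r(P) = 3 + P (r(P) = 3 + (P + 0) = 3 + P)
R(J) = 1 (R(J) = (2*J)/((2*J)) = (2*J)*(1/(2*J)) = 1)
I = 4 (I = -(1 - 1*5) = -(1 - 5) = -1*(-4) = 4)
C(1)*I = 1*4 = 4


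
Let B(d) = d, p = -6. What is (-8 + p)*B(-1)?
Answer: 14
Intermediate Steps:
(-8 + p)*B(-1) = (-8 - 6)*(-1) = -14*(-1) = 14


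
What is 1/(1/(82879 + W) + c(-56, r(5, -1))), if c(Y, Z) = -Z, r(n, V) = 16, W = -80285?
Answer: -2594/41503 ≈ -0.062502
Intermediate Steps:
1/(1/(82879 + W) + c(-56, r(5, -1))) = 1/(1/(82879 - 80285) - 1*16) = 1/(1/2594 - 16) = 1/(-41503/2594) = -2594/41503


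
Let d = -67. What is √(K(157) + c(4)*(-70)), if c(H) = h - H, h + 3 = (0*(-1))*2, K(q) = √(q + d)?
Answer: √(490 + 3*√10) ≈ 22.349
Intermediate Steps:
K(q) = √(-67 + q) (K(q) = √(q - 67) = √(-67 + q))
h = -3 (h = -3 + (0*(-1))*2 = -3 + 0*2 = -3 + 0 = -3)
c(H) = -3 - H
√(K(157) + c(4)*(-70)) = √(√(-67 + 157) + (-3 - 1*4)*(-70)) = √(√90 + (-3 - 4)*(-70)) = √(3*√10 - 7*(-70)) = √(3*√10 + 490) = √(490 + 3*√10)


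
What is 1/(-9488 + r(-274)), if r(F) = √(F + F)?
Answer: -2372/22505673 - I*√137/45011346 ≈ -0.0001054 - 2.6004e-7*I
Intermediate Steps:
r(F) = √2*√F (r(F) = √(2*F) = √2*√F)
1/(-9488 + r(-274)) = 1/(-9488 + √2*√(-274)) = 1/(-9488 + √2*(I*√274)) = 1/(-9488 + 2*I*√137)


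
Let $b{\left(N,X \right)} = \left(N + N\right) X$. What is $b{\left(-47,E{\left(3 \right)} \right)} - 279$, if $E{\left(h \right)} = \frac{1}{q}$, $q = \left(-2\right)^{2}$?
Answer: $- \frac{605}{2} \approx -302.5$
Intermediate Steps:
$q = 4$
$E{\left(h \right)} = \frac{1}{4}$
$b{\left(N,X \right)} = 2 N X$
$b{\left(-47,E{\left(3 \right)} \right)} - 279 = 2 \left(-47\right) \frac{1}{4} - 279 = - \frac{47}{2} - 279 = - \frac{605}{2}$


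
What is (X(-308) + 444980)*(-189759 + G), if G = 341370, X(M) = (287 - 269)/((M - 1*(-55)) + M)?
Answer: 12615741430194/187 ≈ 6.7464e+10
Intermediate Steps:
X(M) = 18/(55 + 2*M) (X(M) = 18/((M + 55) + M) = 18/((55 + M) + M) = 18/(55 + 2*M))
(X(-308) + 444980)*(-189759 + G) = (18/(55 + 2*(-308)) + 444980)*(-189759 + 341370) = (18/(55 - 616) + 444980)*151611 = (18/(-561) + 444980)*151611 = (18*(-1/561) + 444980)*151611 = (-6/187 + 444980)*151611 = (83211254/187)*151611 = 12615741430194/187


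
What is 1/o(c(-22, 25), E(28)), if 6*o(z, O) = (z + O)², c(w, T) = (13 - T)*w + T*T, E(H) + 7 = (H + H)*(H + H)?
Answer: 3/8072162 ≈ 3.7165e-7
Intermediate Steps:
E(H) = -7 + 4*H² (E(H) = -7 + (H + H)*(H + H) = -7 + (2*H)*(2*H) = -7 + 4*H²)
c(w, T) = T² + w*(13 - T) (c(w, T) = w*(13 - T) + T² = T² + w*(13 - T))
o(z, O) = (O + z)²/6 (o(z, O) = (z + O)²/6 = (O + z)²/6)
1/o(c(-22, 25), E(28)) = 1/(((-7 + 4*28²) + (25² + 13*(-22) - 1*25*(-22)))²/6) = 1/(((-7 + 4*784) + (625 - 286 + 550))²/6) = 1/(((-7 + 3136) + 889)²/6) = 1/((3129 + 889)²/6) = 1/((⅙)*4018²) = 1/((⅙)*16144324) = 1/(8072162/3) = 3/8072162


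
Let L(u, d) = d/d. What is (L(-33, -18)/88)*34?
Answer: 17/44 ≈ 0.38636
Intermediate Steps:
L(u, d) = 1
(L(-33, -18)/88)*34 = (1/88)*34 = 17/44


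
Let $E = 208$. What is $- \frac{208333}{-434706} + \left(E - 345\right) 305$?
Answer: $- \frac{18163981877}{434706} \approx -41785.0$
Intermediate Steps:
$- \frac{208333}{-434706} + \left(E - 345\right) 305 = - \frac{208333}{-434706} + \left(208 - 345\right) 305 = \left(-208333\right) \left(- \frac{1}{434706}\right) - 41785 = \frac{208333}{434706} - 41785 = - \frac{18163981877}{434706}$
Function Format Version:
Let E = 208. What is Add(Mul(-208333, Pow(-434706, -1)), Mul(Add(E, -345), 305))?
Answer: Rational(-18163981877, 434706) ≈ -41785.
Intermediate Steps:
Add(Mul(-208333, Pow(-434706, -1)), Mul(Add(E, -345), 305)) = Add(Mul(-208333, Pow(-434706, -1)), Mul(Add(208, -345), 305)) = Add(Mul(-208333, Rational(-1, 434706)), Mul(-137, 305)) = Add(Rational(208333, 434706), -41785) = Rational(-18163981877, 434706)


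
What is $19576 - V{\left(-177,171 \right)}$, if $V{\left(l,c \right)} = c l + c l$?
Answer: $80110$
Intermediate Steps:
$V{\left(l,c \right)} = 2 c l$
$19576 - V{\left(-177,171 \right)} = 19576 - 2 \cdot 171 \left(-177\right) = 19576 - -60534 = 19576 + 60534 = 80110$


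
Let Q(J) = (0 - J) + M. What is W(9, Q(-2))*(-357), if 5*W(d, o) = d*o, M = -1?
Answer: -3213/5 ≈ -642.60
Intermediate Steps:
Q(J) = -1 - J (Q(J) = (0 - J) - 1 = -J - 1 = -1 - J)
W(d, o) = d*o/5 (W(d, o) = (d*o)/5 = d*o/5)
W(9, Q(-2))*(-357) = ((⅕)*9*(-1 - 1*(-2)))*(-357) = ((⅕)*9*(-1 + 2))*(-357) = ((⅕)*9*1)*(-357) = (9/5)*(-357) = -3213/5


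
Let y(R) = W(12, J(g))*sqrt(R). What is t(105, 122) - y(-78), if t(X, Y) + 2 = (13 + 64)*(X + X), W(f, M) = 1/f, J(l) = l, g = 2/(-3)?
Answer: 16168 - I*sqrt(78)/12 ≈ 16168.0 - 0.73598*I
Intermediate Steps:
g = -2/3 (g = 2*(-1/3) = -2/3 ≈ -0.66667)
y(R) = sqrt(R)/12
t(X, Y) = -2 + 154*X (t(X, Y) = -2 + (13 + 64)*(X + X) = -2 + 77*(2*X) = -2 + 154*X)
t(105, 122) - y(-78) = (-2 + 154*105) - sqrt(-78)/12 = (-2 + 16170) - I*sqrt(78)/12 = 16168 - I*sqrt(78)/12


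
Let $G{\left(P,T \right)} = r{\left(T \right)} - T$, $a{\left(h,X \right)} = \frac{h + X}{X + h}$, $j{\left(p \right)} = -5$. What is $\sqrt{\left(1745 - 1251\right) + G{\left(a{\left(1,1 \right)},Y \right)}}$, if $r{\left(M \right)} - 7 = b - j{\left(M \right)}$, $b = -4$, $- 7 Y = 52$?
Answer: $\frac{\sqrt{24962}}{7} \approx 22.571$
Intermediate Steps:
$Y = - \frac{52}{7}$ ($Y = \left(- \frac{1}{7}\right) 52 = - \frac{52}{7} \approx -7.4286$)
$r{\left(M \right)} = 8$ ($r{\left(M \right)} = 7 - -1 = 7 + \left(-4 + 5\right) = 7 + 1 = 8$)
$a{\left(h,X \right)} = 1$ ($a{\left(h,X \right)} = \frac{X + h}{X + h} = 1$)
$G{\left(P,T \right)} = 8 - T$
$\sqrt{\left(1745 - 1251\right) + G{\left(a{\left(1,1 \right)},Y \right)}} = \sqrt{\left(1745 - 1251\right) + \left(8 - - \frac{52}{7}\right)} = \sqrt{\left(1745 - 1251\right) + \left(8 + \frac{52}{7}\right)} = \sqrt{494 + \frac{108}{7}} = \sqrt{\frac{3566}{7}} = \frac{\sqrt{24962}}{7}$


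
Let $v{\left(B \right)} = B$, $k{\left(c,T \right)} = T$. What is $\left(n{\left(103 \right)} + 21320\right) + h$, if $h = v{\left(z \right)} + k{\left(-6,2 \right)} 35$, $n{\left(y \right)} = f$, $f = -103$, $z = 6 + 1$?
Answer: $21294$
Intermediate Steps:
$z = 7$
$n{\left(y \right)} = -103$
$h = 77$ ($h = 7 + 2 \cdot 35 = 7 + 70 = 77$)
$\left(n{\left(103 \right)} + 21320\right) + h = \left(-103 + 21320\right) + 77 = 21217 + 77 = 21294$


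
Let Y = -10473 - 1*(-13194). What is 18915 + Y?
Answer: 21636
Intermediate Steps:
Y = 2721 (Y = -10473 + 13194 = 2721)
18915 + Y = 18915 + 2721 = 21636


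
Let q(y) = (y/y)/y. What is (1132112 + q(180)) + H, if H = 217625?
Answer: 242952661/180 ≈ 1.3497e+6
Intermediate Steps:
q(y) = 1/y
(1132112 + q(180)) + H = (1132112 + 1/180) + 217625 = 203780161/180 + 217625 = 242952661/180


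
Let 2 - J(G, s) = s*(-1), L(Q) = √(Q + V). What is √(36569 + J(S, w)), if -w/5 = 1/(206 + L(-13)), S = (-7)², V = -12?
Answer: √(65935147774661 + 1061525*I)/42461 ≈ 191.24 + 1.5394e-6*I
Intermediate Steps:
L(Q) = √(-12 + Q) (L(Q) = √(Q - 12) = √(-12 + Q))
S = 49
w = -5*(206 - 5*I)/42461 (w = -5/(206 + √(-12 - 13)) = -5/(206 + √(-25)) = -5*(206 - 5*I)/42461 ≈ -0.024258 + 0.00058878*I)
J(G, s) = 2 + s (J(G, s) = 2 - s*(-1) = 2 - (-1)*s = 2 + s)
√(36569 + J(S, w)) = √(36569 + (2 + (-1030/42461 + 25*I/42461))) = √(36569 + (83892/42461 + 25*I/42461)) = √(1552840201/42461 + 25*I/42461)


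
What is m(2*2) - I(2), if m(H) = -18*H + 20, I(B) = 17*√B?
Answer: -52 - 17*√2 ≈ -76.042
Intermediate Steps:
m(H) = 20 - 18*H
m(2*2) - I(2) = (20 - 36*2) - 17*√2 = (20 - 18*4) - 17*√2 = (20 - 72) - 17*√2 = -52 - 17*√2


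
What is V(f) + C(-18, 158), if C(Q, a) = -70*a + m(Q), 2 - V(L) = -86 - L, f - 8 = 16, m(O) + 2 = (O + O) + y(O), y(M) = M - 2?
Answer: -11006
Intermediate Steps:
y(M) = -2 + M
m(O) = -4 + 3*O (m(O) = -2 + ((O + O) + (-2 + O)) = -2 + (2*O + (-2 + O)) = -2 + (-2 + 3*O) = -4 + 3*O)
f = 24 (f = 8 + 16 = 24)
V(L) = 88 + L (V(L) = 2 - (-86 - L) = 2 + (86 + L) = 88 + L)
C(Q, a) = -4 - 70*a + 3*Q (C(Q, a) = -70*a + (-4 + 3*Q) = -4 - 70*a + 3*Q)
V(f) + C(-18, 158) = (88 + 24) + (-4 - 70*158 + 3*(-18)) = 112 + (-4 - 11060 - 54) = 112 - 11118 = -11006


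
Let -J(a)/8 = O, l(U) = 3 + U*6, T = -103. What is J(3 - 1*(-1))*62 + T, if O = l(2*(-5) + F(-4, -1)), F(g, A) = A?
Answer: 31145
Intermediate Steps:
l(U) = 3 + 6*U
O = -63 (O = 3 + 6*(2*(-5) - 1) = 3 + 6*(-10 - 1) = 3 + 6*(-11) = 3 - 66 = -63)
J(a) = 504 (J(a) = -8*(-63) = 504)
J(3 - 1*(-1))*62 + T = 504*62 - 103 = 31248 - 103 = 31145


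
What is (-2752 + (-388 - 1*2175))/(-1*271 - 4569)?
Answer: 1063/968 ≈ 1.0981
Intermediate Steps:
(-2752 + (-388 - 1*2175))/(-1*271 - 4569) = (-2752 + (-388 - 2175))/(-271 - 4569) = (-2752 - 2563)/(-4840) = -5315*(-1/4840) = 1063/968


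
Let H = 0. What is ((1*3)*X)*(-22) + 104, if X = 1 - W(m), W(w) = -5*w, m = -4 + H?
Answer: 1358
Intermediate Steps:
m = -4 (m = -4 + 0 = -4)
X = -19 (X = 1 - (-5)*(-4) = 1 - 1*20 = 1 - 20 = -19)
((1*3)*X)*(-22) + 104 = ((1*3)*(-19))*(-22) + 104 = (3*(-19))*(-22) + 104 = -57*(-22) + 104 = 1254 + 104 = 1358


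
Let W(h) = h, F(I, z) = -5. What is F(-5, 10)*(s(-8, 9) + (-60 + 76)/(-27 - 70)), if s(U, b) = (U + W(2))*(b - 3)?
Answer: 17540/97 ≈ 180.82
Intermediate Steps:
s(U, b) = (-3 + b)*(2 + U) (s(U, b) = (U + 2)*(b - 3) = (2 + U)*(-3 + b) = (-3 + b)*(2 + U))
F(-5, 10)*(s(-8, 9) + (-60 + 76)/(-27 - 70)) = -5*((-6 - 3*(-8) + 2*9 - 8*9) + (-60 + 76)/(-27 - 70)) = -5*((-6 + 24 + 18 - 72) + 16/(-97)) = -5*(-36 + 16*(-1/97)) = -5*(-36 - 16/97) = -5*(-3508/97) = 17540/97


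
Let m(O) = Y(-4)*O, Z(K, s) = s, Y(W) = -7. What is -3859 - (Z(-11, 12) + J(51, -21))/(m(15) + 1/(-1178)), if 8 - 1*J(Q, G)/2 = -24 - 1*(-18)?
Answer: -477276449/123691 ≈ -3858.6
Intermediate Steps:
J(Q, G) = 28 (J(Q, G) = 16 - 2*(-24 - 1*(-18)) = 16 - 2*(-24 + 18) = 16 - 2*(-6) = 16 + 12 = 28)
m(O) = -7*O
-3859 - (Z(-11, 12) + J(51, -21))/(m(15) + 1/(-1178)) = -3859 - (12 + 28)/(-7*15 + 1/(-1178)) = -3859 - 40/(-105 - 1/1178) = -3859 - 40/(-123691/1178) = -3859 - 40*(-1178)/123691 = -3859 - 1*(-47120/123691) = -3859 + 47120/123691 = -477276449/123691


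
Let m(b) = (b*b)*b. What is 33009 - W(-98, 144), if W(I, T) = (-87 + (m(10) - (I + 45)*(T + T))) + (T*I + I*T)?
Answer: 45056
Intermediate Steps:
m(b) = b³ (m(b) = b²*b = b³)
W(I, T) = 913 - 2*T*(45 + I) + 2*I*T (W(I, T) = (-87 + (10³ - (I + 45)*(T + T))) + (T*I + I*T) = (-87 + (1000 - (45 + I)*2*T)) + (I*T + I*T) = (-87 + (1000 - 2*T*(45 + I))) + 2*I*T = (913 - 2*T*(45 + I)) + 2*I*T = 913 - 2*T*(45 + I) + 2*I*T)
33009 - W(-98, 144) = 33009 - (913 - 90*144) = 33009 - (913 - 12960) = 33009 - 1*(-12047) = 33009 + 12047 = 45056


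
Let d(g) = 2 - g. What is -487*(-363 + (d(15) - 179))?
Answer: 270285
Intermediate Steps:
-487*(-363 + (d(15) - 179)) = -487*(-363 + ((2 - 1*15) - 179)) = -487*(-363 + ((2 - 15) - 179)) = -487*(-363 + (-13 - 179)) = -487*(-363 - 192) = -487*(-555) = 270285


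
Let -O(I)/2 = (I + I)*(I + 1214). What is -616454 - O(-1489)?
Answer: 1021446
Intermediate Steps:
O(I) = -4*I*(1214 + I) (O(I) = -2*(I + I)*(I + 1214) = -2*2*I*(1214 + I) = -4*I*(1214 + I))
-616454 - O(-1489) = -616454 - (-4)*(-1489)*(1214 - 1489) = -616454 - (-4)*(-1489)*(-275) = -616454 - 1*(-1637900) = -616454 + 1637900 = 1021446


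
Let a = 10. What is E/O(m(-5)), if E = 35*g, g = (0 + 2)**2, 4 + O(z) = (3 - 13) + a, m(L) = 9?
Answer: -35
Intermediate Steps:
O(z) = -4 (O(z) = -4 + ((3 - 13) + 10) = -4 + (-10 + 10) = -4 + 0 = -4)
g = 4 (g = 2**2 = 4)
E = 140 (E = 35*4 = 140)
E/O(m(-5)) = 140/(-4) = 140*(-1/4) = -35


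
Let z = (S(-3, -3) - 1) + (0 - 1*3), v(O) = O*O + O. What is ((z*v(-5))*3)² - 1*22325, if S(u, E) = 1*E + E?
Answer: 337675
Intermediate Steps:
S(u, E) = 2*E (S(u, E) = E + E = 2*E)
v(O) = O + O² (v(O) = O² + O = O + O²)
z = -10 (z = (2*(-3) - 1) + (0 - 1*3) = (-6 - 1) + (0 - 3) = -7 - 3 = -10)
((z*v(-5))*3)² - 1*22325 = (-(-50)*(1 - 5)*3)² - 1*22325 = (-(-50)*(-4)*3)² - 22325 = (-10*20*3)² - 22325 = (-200*3)² - 22325 = (-600)² - 22325 = 360000 - 22325 = 337675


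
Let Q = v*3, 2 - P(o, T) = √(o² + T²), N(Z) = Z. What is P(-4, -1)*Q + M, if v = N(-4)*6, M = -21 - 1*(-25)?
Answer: -140 + 72*√17 ≈ 156.86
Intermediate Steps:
P(o, T) = 2 - √(T² + o²) (P(o, T) = 2 - √(o² + T²) = 2 - √(T² + o²))
M = 4 (M = -21 + 25 = 4)
v = -24 (v = -4*6 = -24)
Q = -72 (Q = -24*3 = -72)
P(-4, -1)*Q + M = (2 - √((-1)² + (-4)²))*(-72) + 4 = (2 - √(1 + 16))*(-72) + 4 = (2 - √17)*(-72) + 4 = (-144 + 72*√17) + 4 = -140 + 72*√17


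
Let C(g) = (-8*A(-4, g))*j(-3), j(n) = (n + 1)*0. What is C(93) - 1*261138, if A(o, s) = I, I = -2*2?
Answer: -261138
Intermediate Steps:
j(n) = 0 (j(n) = (1 + n)*0 = 0)
I = -4
A(o, s) = -4
C(g) = 0 (C(g) = -8*(-4)*0 = 32*0 = 0)
C(93) - 1*261138 = 0 - 1*261138 = 0 - 261138 = -261138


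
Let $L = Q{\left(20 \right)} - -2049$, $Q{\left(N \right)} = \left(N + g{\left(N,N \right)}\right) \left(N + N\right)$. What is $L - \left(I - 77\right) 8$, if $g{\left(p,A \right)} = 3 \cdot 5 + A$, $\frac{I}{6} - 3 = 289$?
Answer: $-9151$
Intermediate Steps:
$I = 1752$ ($I = 18 + 6 \cdot 289 = 18 + 1734 = 1752$)
$g{\left(p,A \right)} = 15 + A$
$Q{\left(N \right)} = 2 N \left(15 + 2 N\right)$ ($Q{\left(N \right)} = \left(N + \left(15 + N\right)\right) \left(N + N\right) = \left(15 + 2 N\right) 2 N = 2 N \left(15 + 2 N\right)$)
$L = 4249$ ($L = 2 \cdot 20 \left(15 + 2 \cdot 20\right) - -2049 = 2 \cdot 20 \left(15 + 40\right) + 2049 = 2 \cdot 20 \cdot 55 + 2049 = 2200 + 2049 = 4249$)
$L - \left(I - 77\right) 8 = 4249 - \left(1752 - 77\right) 8 = 4249 - 1675 \cdot 8 = 4249 - 13400 = -9151$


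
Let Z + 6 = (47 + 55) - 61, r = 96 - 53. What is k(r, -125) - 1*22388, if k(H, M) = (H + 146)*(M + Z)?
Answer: -39398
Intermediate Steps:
r = 43
Z = 35 (Z = -6 + ((47 + 55) - 61) = -6 + (102 - 61) = -6 + 41 = 35)
k(H, M) = (35 + M)*(146 + H) (k(H, M) = (H + 146)*(M + 35) = (146 + H)*(35 + M) = (35 + M)*(146 + H))
k(r, -125) - 1*22388 = (5110 + 35*43 + 146*(-125) + 43*(-125)) - 1*22388 = (5110 + 1505 - 18250 - 5375) - 22388 = -17010 - 22388 = -39398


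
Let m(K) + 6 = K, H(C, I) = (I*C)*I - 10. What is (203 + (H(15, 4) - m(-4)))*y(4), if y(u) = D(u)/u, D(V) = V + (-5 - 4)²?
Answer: 37655/4 ≈ 9413.8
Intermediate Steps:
H(C, I) = -10 + C*I² (H(C, I) = (C*I)*I - 10 = C*I² - 10 = -10 + C*I²)
m(K) = -6 + K
D(V) = 81 + V (D(V) = V + (-9)² = V + 81 = 81 + V)
y(u) = (81 + u)/u
(203 + (H(15, 4) - m(-4)))*y(4) = (203 + ((-10 + 15*4²) - (-6 - 4)))*((81 + 4)/4) = (203 + ((-10 + 15*16) - 1*(-10)))*((¼)*85) = (203 + ((-10 + 240) + 10))*(85/4) = (203 + (230 + 10))*(85/4) = (203 + 240)*(85/4) = 443*(85/4) = 37655/4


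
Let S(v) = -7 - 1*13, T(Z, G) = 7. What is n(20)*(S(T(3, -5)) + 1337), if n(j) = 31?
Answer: 40827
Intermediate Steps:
S(v) = -20 (S(v) = -7 - 13 = -20)
n(20)*(S(T(3, -5)) + 1337) = 31*(-20 + 1337) = 31*1317 = 40827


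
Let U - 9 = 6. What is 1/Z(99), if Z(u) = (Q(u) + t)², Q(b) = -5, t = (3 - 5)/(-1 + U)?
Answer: 49/1296 ≈ 0.037809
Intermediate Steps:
U = 15 (U = 9 + 6 = 15)
t = -⅐ (t = (3 - 5)/(-1 + 15) = -2/14 = -2*1/14 = -⅐ ≈ -0.14286)
Z(u) = 1296/49 (Z(u) = (-5 - ⅐)² = (-36/7)² = 1296/49)
1/Z(99) = 1/(1296/49) = 49/1296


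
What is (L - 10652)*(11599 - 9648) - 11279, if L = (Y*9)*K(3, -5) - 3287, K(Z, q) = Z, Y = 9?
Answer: -26732175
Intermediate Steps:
L = -3044 (L = (9*9)*3 - 3287 = 81*3 - 3287 = 243 - 3287 = -3044)
(L - 10652)*(11599 - 9648) - 11279 = (-3044 - 10652)*(11599 - 9648) - 11279 = -13696*1951 - 11279 = -26720896 - 11279 = -26732175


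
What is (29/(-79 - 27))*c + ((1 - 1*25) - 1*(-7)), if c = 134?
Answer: -2844/53 ≈ -53.660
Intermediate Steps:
(29/(-79 - 27))*c + ((1 - 1*25) - 1*(-7)) = (29/(-79 - 27))*134 + ((1 - 1*25) - 1*(-7)) = (29/(-106))*134 + ((1 - 25) + 7) = (29*(-1/106))*134 + (-24 + 7) = -29/106*134 - 17 = -1943/53 - 17 = -2844/53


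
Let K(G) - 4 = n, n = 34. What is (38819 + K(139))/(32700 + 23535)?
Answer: 38857/56235 ≈ 0.69098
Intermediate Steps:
K(G) = 38 (K(G) = 4 + 34 = 38)
(38819 + K(139))/(32700 + 23535) = (38819 + 38)/(32700 + 23535) = 38857/56235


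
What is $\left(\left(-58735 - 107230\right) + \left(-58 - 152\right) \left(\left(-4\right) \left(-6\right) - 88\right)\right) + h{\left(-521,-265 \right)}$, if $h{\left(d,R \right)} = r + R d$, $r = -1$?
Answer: $-14461$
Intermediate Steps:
$h{\left(d,R \right)} = -1 + R d$
$\left(\left(-58735 - 107230\right) + \left(-58 - 152\right) \left(\left(-4\right) \left(-6\right) - 88\right)\right) + h{\left(-521,-265 \right)} = \left(\left(-58735 - 107230\right) + \left(-58 - 152\right) \left(\left(-4\right) \left(-6\right) - 88\right)\right) - -138064 = \left(\left(-58735 - 107230\right) - 210 \left(24 - 88\right)\right) + \left(-1 + 138065\right) = \left(-165965 - -13440\right) + 138064 = \left(-165965 + 13440\right) + 138064 = -152525 + 138064 = -14461$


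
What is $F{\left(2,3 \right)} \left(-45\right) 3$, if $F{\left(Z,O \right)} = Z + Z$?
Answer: $-540$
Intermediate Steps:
$F{\left(Z,O \right)} = 2 Z$
$F{\left(2,3 \right)} \left(-45\right) 3 = 2 \cdot 2 \left(-45\right) 3 = 4 \left(-45\right) 3 = \left(-180\right) 3 = -540$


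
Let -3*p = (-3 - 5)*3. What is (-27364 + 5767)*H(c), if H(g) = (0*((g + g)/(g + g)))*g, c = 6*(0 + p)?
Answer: 0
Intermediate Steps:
p = 8 (p = -(-3 - 5)*3/3 = -(-8)*3/3 = -⅓*(-24) = 8)
c = 48 (c = 6*(0 + 8) = 6*8 = 48)
H(g) = 0 (H(g) = (0*((2*g)/((2*g))))*g = (0*((2*g)*(1/(2*g))))*g = (0*1)*g = 0*g = 0)
(-27364 + 5767)*H(c) = (-27364 + 5767)*0 = -21597*0 = 0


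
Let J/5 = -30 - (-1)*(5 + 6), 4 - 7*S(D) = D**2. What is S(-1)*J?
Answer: -285/7 ≈ -40.714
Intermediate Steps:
S(D) = 4/7 - D**2/7
J = -95 (J = 5*(-30 - (-1)*(5 + 6)) = 5*(-30 - (-1)*11) = 5*(-30 - 1*(-11)) = 5*(-30 + 11) = 5*(-19) = -95)
S(-1)*J = (4/7 - 1/7*(-1)**2)*(-95) = (4/7 - 1/7*1)*(-95) = (4/7 - 1/7)*(-95) = (3/7)*(-95) = -285/7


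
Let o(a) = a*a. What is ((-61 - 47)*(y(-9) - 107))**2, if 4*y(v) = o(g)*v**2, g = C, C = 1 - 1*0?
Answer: 87778161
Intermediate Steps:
C = 1 (C = 1 + 0 = 1)
g = 1
o(a) = a**2
y(v) = v**2/4 (y(v) = (1**2*v**2)/4 = (1*v**2)/4 = v**2/4)
((-61 - 47)*(y(-9) - 107))**2 = ((-61 - 47)*((1/4)*(-9)**2 - 107))**2 = (-108*((1/4)*81 - 107))**2 = (-108*(81/4 - 107))**2 = (-108*(-347/4))**2 = 9369**2 = 87778161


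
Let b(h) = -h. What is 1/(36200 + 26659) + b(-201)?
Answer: 12634660/62859 ≈ 201.00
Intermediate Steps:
1/(36200 + 26659) + b(-201) = 1/(36200 + 26659) - 1*(-201) = 1/62859 + 201 = 12634660/62859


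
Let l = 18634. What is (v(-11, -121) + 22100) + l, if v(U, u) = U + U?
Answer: 40712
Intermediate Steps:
v(U, u) = 2*U
(v(-11, -121) + 22100) + l = (2*(-11) + 22100) + 18634 = (-22 + 22100) + 18634 = 22078 + 18634 = 40712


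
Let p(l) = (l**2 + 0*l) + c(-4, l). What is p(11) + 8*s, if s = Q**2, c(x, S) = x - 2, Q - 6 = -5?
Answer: 123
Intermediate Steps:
Q = 1 (Q = 6 - 5 = 1)
c(x, S) = -2 + x
p(l) = -6 + l**2 (p(l) = (l**2 + 0*l) + (-2 - 4) = (l**2 + 0) - 6 = l**2 - 6 = -6 + l**2)
s = 1 (s = 1**2 = 1)
p(11) + 8*s = (-6 + 11**2) + 8*1 = (-6 + 121) + 8 = 115 + 8 = 123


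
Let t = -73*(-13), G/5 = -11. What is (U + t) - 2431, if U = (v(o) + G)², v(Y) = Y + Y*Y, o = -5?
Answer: -257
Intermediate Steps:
G = -55 (G = 5*(-11) = -55)
v(Y) = Y + Y²
t = 949
U = 1225 (U = (-5*(1 - 5) - 55)² = (-5*(-4) - 55)² = (20 - 55)² = (-35)² = 1225)
(U + t) - 2431 = (1225 + 949) - 2431 = 2174 - 2431 = -257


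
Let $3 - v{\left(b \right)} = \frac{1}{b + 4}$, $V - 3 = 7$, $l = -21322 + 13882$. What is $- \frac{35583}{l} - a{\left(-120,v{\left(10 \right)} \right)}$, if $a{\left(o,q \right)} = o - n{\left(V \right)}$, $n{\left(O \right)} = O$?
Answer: $\frac{334261}{2480} \approx 134.78$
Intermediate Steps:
$l = -7440$
$V = 10$ ($V = 3 + 7 = 10$)
$v{\left(b \right)} = 3 - \frac{1}{4 + b}$ ($v{\left(b \right)} = 3 - \frac{1}{b + 4} = 3 - \frac{1}{4 + b}$)
$a{\left(o,q \right)} = -10 + o$ ($a{\left(o,q \right)} = o - 10 = -10 + o$)
$- \frac{35583}{l} - a{\left(-120,v{\left(10 \right)} \right)} = - \frac{35583}{-7440} - \left(-10 - 120\right) = \left(-35583\right) \left(- \frac{1}{7440}\right) - -130 = \frac{11861}{2480} + 130 = \frac{334261}{2480}$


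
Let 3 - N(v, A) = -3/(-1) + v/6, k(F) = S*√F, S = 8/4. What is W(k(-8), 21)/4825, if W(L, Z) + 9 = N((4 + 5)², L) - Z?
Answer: -87/9650 ≈ -0.0090155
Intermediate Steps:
S = 2 (S = 8*(¼) = 2)
k(F) = 2*√F
N(v, A) = -v/6 (N(v, A) = 3 - (-3/(-1) + v/6) = 3 - (-3*(-1) + v*(⅙)) = 3 - (3 + v/6) = 3 + (-3 - v/6) = -v/6)
W(L, Z) = -45/2 - Z (W(L, Z) = -9 + (-(4 + 5)²/6 - Z) = -9 + (-⅙*9² - Z) = -9 + (-⅙*81 - Z) = -9 + (-27/2 - Z) = -45/2 - Z)
W(k(-8), 21)/4825 = (-45/2 - 1*21)/4825 = (-45/2 - 21)*(1/4825) = -87/2*1/4825 = -87/9650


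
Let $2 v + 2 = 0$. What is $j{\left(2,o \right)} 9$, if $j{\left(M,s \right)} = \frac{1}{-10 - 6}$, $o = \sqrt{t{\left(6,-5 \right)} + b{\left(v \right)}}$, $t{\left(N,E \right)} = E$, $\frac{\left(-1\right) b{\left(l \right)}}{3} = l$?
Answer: $- \frac{9}{16} \approx -0.5625$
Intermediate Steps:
$v = -1$ ($v = -1 + \frac{1}{2} \cdot 0 = -1 + 0 = -1$)
$b{\left(l \right)} = - 3 l$
$o = i \sqrt{2}$ ($o = \sqrt{-5 - -3} = \sqrt{-5 + 3} = \sqrt{-2} = i \sqrt{2} \approx 1.4142 i$)
$j{\left(M,s \right)} = - \frac{1}{16}$ ($j{\left(M,s \right)} = \frac{1}{-16} = - \frac{1}{16}$)
$j{\left(2,o \right)} 9 = \left(- \frac{1}{16}\right) 9 = - \frac{9}{16}$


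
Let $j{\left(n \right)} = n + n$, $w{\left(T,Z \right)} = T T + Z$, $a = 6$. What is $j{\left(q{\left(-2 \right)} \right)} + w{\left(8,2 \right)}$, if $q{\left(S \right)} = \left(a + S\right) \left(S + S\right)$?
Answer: $34$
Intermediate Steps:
$q{\left(S \right)} = 2 S \left(6 + S\right)$ ($q{\left(S \right)} = \left(6 + S\right) \left(S + S\right) = \left(6 + S\right) 2 S = 2 S \left(6 + S\right)$)
$w{\left(T,Z \right)} = Z + T^{2}$ ($w{\left(T,Z \right)} = T^{2} + Z = Z + T^{2}$)
$j{\left(n \right)} = 2 n$
$j{\left(q{\left(-2 \right)} \right)} + w{\left(8,2 \right)} = 2 \cdot 2 \left(-2\right) \left(6 - 2\right) + \left(2 + 8^{2}\right) = 2 \cdot 2 \left(-2\right) 4 + \left(2 + 64\right) = 2 \left(-16\right) + 66 = -32 + 66 = 34$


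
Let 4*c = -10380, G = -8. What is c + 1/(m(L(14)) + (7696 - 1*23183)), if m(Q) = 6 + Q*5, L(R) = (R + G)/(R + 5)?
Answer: -763212874/294109 ≈ -2595.0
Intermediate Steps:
L(R) = (-8 + R)/(5 + R) (L(R) = (R - 8)/(R + 5) = (-8 + R)/(5 + R))
m(Q) = 6 + 5*Q
c = -2595 (c = (¼)*(-10380) = -2595)
c + 1/(m(L(14)) + (7696 - 1*23183)) = -2595 + 1/((6 + 5*((-8 + 14)/(5 + 14))) + (7696 - 1*23183)) = -2595 + 1/((6 + 5*(6/19)) + (7696 - 23183)) = -2595 + 1/((6 + 5*((1/19)*6)) - 15487) = -2595 + 1/((6 + 5*(6/19)) - 15487) = -2595 + 1/((6 + 30/19) - 15487) = -2595 + 1/(144/19 - 15487) = -2595 + 1/(-294109/19) = -2595 - 19/294109 = -763212874/294109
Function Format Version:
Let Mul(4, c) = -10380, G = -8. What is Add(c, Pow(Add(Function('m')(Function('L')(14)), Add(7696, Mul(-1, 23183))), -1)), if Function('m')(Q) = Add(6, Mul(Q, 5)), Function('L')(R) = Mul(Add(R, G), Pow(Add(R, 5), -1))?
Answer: Rational(-763212874, 294109) ≈ -2595.0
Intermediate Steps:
Function('L')(R) = Mul(Pow(Add(5, R), -1), Add(-8, R)) (Function('L')(R) = Mul(Add(R, -8), Pow(Add(R, 5), -1)) = Mul(Add(-8, R), Pow(Add(5, R), -1)) = Mul(Pow(Add(5, R), -1), Add(-8, R)))
Function('m')(Q) = Add(6, Mul(5, Q))
c = -2595 (c = Mul(Rational(1, 4), -10380) = -2595)
Add(c, Pow(Add(Function('m')(Function('L')(14)), Add(7696, Mul(-1, 23183))), -1)) = Add(-2595, Pow(Add(Add(6, Mul(5, Mul(Pow(Add(5, 14), -1), Add(-8, 14)))), Add(7696, Mul(-1, 23183))), -1)) = Add(-2595, Pow(Add(Add(6, Mul(5, Mul(Pow(19, -1), 6))), Add(7696, -23183)), -1)) = Add(-2595, Pow(Add(Add(6, Mul(5, Mul(Rational(1, 19), 6))), -15487), -1)) = Add(-2595, Pow(Add(Add(6, Mul(5, Rational(6, 19))), -15487), -1)) = Add(-2595, Pow(Add(Add(6, Rational(30, 19)), -15487), -1)) = Add(-2595, Pow(Add(Rational(144, 19), -15487), -1)) = Add(-2595, Pow(Rational(-294109, 19), -1)) = Add(-2595, Rational(-19, 294109)) = Rational(-763212874, 294109)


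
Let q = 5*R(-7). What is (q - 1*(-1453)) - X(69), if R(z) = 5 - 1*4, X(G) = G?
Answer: 1389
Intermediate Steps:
R(z) = 1 (R(z) = 5 - 4 = 1)
q = 5 (q = 5*1 = 5)
(q - 1*(-1453)) - X(69) = (5 - 1*(-1453)) - 1*69 = (5 + 1453) - 69 = 1458 - 69 = 1389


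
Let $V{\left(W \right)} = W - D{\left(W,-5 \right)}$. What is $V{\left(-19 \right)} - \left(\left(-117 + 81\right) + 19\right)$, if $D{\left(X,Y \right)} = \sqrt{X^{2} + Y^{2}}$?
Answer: $-2 - \sqrt{386} \approx -21.647$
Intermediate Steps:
$V{\left(W \right)} = W - \sqrt{25 + W^{2}}$ ($V{\left(W \right)} = W - \sqrt{W^{2} + \left(-5\right)^{2}} = W - \sqrt{W^{2} + 25} = W - \sqrt{25 + W^{2}}$)
$V{\left(-19 \right)} - \left(\left(-117 + 81\right) + 19\right) = \left(-19 - \sqrt{25 + \left(-19\right)^{2}}\right) - \left(\left(-117 + 81\right) + 19\right) = \left(-19 - \sqrt{25 + 361}\right) - \left(-36 + 19\right) = \left(-19 - \sqrt{386}\right) - -17 = \left(-19 - \sqrt{386}\right) + 17 = -2 - \sqrt{386}$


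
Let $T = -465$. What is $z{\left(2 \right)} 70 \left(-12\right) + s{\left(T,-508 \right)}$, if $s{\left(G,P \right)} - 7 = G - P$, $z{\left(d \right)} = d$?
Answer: $-1630$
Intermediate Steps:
$s{\left(G,P \right)} = 7 + G - P$ ($s{\left(G,P \right)} = 7 + \left(G - P\right) = 7 + G - P$)
$z{\left(2 \right)} 70 \left(-12\right) + s{\left(T,-508 \right)} = 2 \cdot 70 \left(-12\right) - -50 = 140 \left(-12\right) + \left(7 - 465 + 508\right) = -1680 + 50 = -1630$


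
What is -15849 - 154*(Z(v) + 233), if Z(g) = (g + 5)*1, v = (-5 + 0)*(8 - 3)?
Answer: -48651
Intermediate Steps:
v = -25 (v = -5*5 = -25)
Z(g) = 5 + g (Z(g) = (5 + g)*1 = 5 + g)
-15849 - 154*(Z(v) + 233) = -15849 - 154*((5 - 25) + 233) = -15849 - 154*(-20 + 233) = -15849 - 154*213 = -15849 - 32802 = -48651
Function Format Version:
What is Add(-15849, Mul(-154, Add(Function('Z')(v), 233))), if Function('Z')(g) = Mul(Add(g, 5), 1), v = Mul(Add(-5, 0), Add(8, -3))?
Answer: -48651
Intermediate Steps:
v = -25 (v = Mul(-5, 5) = -25)
Function('Z')(g) = Add(5, g) (Function('Z')(g) = Mul(Add(5, g), 1) = Add(5, g))
Add(-15849, Mul(-154, Add(Function('Z')(v), 233))) = Add(-15849, Mul(-154, Add(Add(5, -25), 233))) = Add(-15849, Mul(-154, Add(-20, 233))) = Add(-15849, Mul(-154, 213)) = Add(-15849, -32802) = -48651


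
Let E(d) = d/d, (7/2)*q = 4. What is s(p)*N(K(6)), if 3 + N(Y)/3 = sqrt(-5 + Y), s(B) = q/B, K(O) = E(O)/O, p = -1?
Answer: 72/7 - 4*I*sqrt(174)/7 ≈ 10.286 - 7.5377*I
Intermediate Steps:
q = 8/7 (q = (2/7)*4 = 8/7 ≈ 1.1429)
E(d) = 1
K(O) = 1/O
s(B) = 8/(7*B)
N(Y) = -9 + 3*sqrt(-5 + Y)
s(p)*N(K(6)) = ((8/7)/(-1))*(-9 + 3*sqrt(-5 + 1/6)) = ((8/7)*(-1))*(-9 + 3*sqrt(-5 + 1/6)) = -8*(-9 + 3*sqrt(-29/6))/7 = -8*(-9 + 3*(I*sqrt(174)/6))/7 = -8*(-9 + I*sqrt(174)/2)/7 = 72/7 - 4*I*sqrt(174)/7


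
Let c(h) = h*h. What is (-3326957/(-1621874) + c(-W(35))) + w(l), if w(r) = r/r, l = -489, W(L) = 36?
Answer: 2106897535/1621874 ≈ 1299.1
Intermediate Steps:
c(h) = h²
w(r) = 1
(-3326957/(-1621874) + c(-W(35))) + w(l) = (-3326957/(-1621874) + (-1*36)²) + 1 = (-3326957*(-1/1621874) + (-36)²) + 1 = (3326957/1621874 + 1296) + 1 = 2105275661/1621874 + 1 = 2106897535/1621874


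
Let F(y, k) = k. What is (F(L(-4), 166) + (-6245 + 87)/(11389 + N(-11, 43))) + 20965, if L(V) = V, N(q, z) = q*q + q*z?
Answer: 233216689/11037 ≈ 21130.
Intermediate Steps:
N(q, z) = q**2 + q*z
(F(L(-4), 166) + (-6245 + 87)/(11389 + N(-11, 43))) + 20965 = (166 + (-6245 + 87)/(11389 - 11*(-11 + 43))) + 20965 = (166 - 6158/(11389 - 11*32)) + 20965 = (166 - 6158/(11389 - 352)) + 20965 = (166 - 6158/11037) + 20965 = 1825984/11037 + 20965 = 233216689/11037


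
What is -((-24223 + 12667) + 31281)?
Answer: -19725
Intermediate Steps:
-((-24223 + 12667) + 31281) = -(-11556 + 31281) = -1*19725 = -19725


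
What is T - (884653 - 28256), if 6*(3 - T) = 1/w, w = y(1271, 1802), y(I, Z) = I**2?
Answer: -8300723878525/9692646 ≈ -8.5639e+5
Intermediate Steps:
w = 1615441 (w = 1271**2 = 1615441)
T = 29077937/9692646 (T = 3 - 1/6/1615441 = 3 - 1/6*1/1615441 = 3 - 1/9692646 = 29077937/9692646 ≈ 3.0000)
T - (884653 - 28256) = 29077937/9692646 - (884653 - 28256) = 29077937/9692646 - 1*856397 = 29077937/9692646 - 856397 = -8300723878525/9692646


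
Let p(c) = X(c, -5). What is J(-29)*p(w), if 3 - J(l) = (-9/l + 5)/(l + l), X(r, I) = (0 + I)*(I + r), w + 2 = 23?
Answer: -208000/841 ≈ -247.32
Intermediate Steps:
w = 21 (w = -2 + 23 = 21)
X(r, I) = I*(I + r)
p(c) = 25 - 5*c (p(c) = -5*(-5 + c) = 25 - 5*c)
J(l) = 3 - (5 - 9/l)/(2*l) (J(l) = 3 - (-9/l + 5)/(l + l) = 3 - (5 - 9/l)/(2*l))
J(-29)*p(w) = (3 - 5/2/(-29) + (9/2)/(-29)²)*(25 - 5*21) = (3 - 5/2*(-1/29) + (9/2)*(1/841))*(25 - 105) = (3 + 5/58 + 9/1682)*(-80) = (2600/841)*(-80) = -208000/841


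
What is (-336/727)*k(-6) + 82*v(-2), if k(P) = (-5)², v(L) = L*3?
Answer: -366084/727 ≈ -503.55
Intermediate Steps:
v(L) = 3*L
k(P) = 25
(-336/727)*k(-6) + 82*v(-2) = -336/727*25 + 82*(3*(-2)) = -336*1/727*25 + 82*(-6) = -336/727*25 - 492 = -8400/727 - 492 = -366084/727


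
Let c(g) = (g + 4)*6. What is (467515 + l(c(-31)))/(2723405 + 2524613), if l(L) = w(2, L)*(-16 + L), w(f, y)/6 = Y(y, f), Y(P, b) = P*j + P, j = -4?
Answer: -51533/5248018 ≈ -0.0098195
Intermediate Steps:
Y(P, b) = -3*P (Y(P, b) = P*(-4) + P = -4*P + P = -3*P)
c(g) = 24 + 6*g (c(g) = (4 + g)*6 = 24 + 6*g)
w(f, y) = -18*y (w(f, y) = 6*(-3*y) = -18*y)
l(L) = -18*L*(-16 + L) (l(L) = (-18*L)*(-16 + L) = -18*L*(-16 + L))
(467515 + l(c(-31)))/(2723405 + 2524613) = (467515 + 18*(24 + 6*(-31))*(16 - (24 + 6*(-31))))/(2723405 + 2524613) = (467515 + 18*(24 - 186)*(16 - (24 - 186)))/5248018 = (467515 + 18*(-162)*(16 - 1*(-162)))*(1/5248018) = (467515 + 18*(-162)*(16 + 162))*(1/5248018) = (467515 + 18*(-162)*178)*(1/5248018) = (467515 - 519048)*(1/5248018) = -51533*1/5248018 = -51533/5248018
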